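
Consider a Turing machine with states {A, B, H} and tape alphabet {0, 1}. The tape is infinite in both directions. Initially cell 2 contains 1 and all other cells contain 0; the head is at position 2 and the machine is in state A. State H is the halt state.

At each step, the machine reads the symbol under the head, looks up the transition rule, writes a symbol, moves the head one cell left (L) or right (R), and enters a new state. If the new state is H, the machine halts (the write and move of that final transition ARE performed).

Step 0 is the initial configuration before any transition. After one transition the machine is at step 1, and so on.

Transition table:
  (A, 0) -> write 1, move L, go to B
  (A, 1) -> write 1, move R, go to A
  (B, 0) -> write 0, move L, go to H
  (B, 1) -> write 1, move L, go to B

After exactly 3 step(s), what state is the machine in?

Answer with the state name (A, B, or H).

Step 1: in state A at pos 2, read 1 -> (A,1)->write 1,move R,goto A. Now: state=A, head=3, tape[1..4]=0100 (head:   ^)
Step 2: in state A at pos 3, read 0 -> (A,0)->write 1,move L,goto B. Now: state=B, head=2, tape[1..4]=0110 (head:  ^)
Step 3: in state B at pos 2, read 1 -> (B,1)->write 1,move L,goto B. Now: state=B, head=1, tape[0..4]=00110 (head:  ^)

Answer: B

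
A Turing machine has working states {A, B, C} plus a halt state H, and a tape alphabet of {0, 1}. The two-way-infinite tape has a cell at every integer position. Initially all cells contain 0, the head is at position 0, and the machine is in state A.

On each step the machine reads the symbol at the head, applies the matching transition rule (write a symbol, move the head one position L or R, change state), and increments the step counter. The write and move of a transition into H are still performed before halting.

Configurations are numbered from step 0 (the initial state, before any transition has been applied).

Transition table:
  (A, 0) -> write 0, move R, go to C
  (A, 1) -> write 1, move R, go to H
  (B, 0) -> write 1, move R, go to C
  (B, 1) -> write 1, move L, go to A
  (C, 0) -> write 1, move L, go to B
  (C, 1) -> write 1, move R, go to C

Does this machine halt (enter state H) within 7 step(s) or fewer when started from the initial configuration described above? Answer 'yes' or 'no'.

Answer: yes

Derivation:
Step 1: in state A at pos 0, read 0 -> (A,0)->write 0,move R,goto C. Now: state=C, head=1, tape[-1..2]=0000 (head:   ^)
Step 2: in state C at pos 1, read 0 -> (C,0)->write 1,move L,goto B. Now: state=B, head=0, tape[-1..2]=0010 (head:  ^)
Step 3: in state B at pos 0, read 0 -> (B,0)->write 1,move R,goto C. Now: state=C, head=1, tape[-1..2]=0110 (head:   ^)
Step 4: in state C at pos 1, read 1 -> (C,1)->write 1,move R,goto C. Now: state=C, head=2, tape[-1..3]=01100 (head:    ^)
Step 5: in state C at pos 2, read 0 -> (C,0)->write 1,move L,goto B. Now: state=B, head=1, tape[-1..3]=01110 (head:   ^)
Step 6: in state B at pos 1, read 1 -> (B,1)->write 1,move L,goto A. Now: state=A, head=0, tape[-1..3]=01110 (head:  ^)
Step 7: in state A at pos 0, read 1 -> (A,1)->write 1,move R,goto H. Now: state=H, head=1, tape[-1..3]=01110 (head:   ^)
State H reached at step 7; 7 <= 7 -> yes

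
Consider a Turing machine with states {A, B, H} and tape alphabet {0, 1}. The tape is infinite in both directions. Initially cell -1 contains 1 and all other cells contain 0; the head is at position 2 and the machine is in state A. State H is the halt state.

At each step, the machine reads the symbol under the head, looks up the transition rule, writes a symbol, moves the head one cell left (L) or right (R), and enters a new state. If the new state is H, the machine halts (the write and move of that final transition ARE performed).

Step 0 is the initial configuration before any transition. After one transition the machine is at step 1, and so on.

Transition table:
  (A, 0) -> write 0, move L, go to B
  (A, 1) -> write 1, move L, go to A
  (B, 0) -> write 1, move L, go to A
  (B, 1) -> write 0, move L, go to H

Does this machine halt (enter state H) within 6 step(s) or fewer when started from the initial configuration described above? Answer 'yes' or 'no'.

Answer: yes

Derivation:
Step 1: in state A at pos 2, read 0 -> (A,0)->write 0,move L,goto B. Now: state=B, head=1, tape[-2..3]=010000 (head:    ^)
Step 2: in state B at pos 1, read 0 -> (B,0)->write 1,move L,goto A. Now: state=A, head=0, tape[-2..3]=010100 (head:   ^)
Step 3: in state A at pos 0, read 0 -> (A,0)->write 0,move L,goto B. Now: state=B, head=-1, tape[-2..3]=010100 (head:  ^)
Step 4: in state B at pos -1, read 1 -> (B,1)->write 0,move L,goto H. Now: state=H, head=-2, tape[-3..3]=0000100 (head:  ^)
State H reached at step 4; 4 <= 6 -> yes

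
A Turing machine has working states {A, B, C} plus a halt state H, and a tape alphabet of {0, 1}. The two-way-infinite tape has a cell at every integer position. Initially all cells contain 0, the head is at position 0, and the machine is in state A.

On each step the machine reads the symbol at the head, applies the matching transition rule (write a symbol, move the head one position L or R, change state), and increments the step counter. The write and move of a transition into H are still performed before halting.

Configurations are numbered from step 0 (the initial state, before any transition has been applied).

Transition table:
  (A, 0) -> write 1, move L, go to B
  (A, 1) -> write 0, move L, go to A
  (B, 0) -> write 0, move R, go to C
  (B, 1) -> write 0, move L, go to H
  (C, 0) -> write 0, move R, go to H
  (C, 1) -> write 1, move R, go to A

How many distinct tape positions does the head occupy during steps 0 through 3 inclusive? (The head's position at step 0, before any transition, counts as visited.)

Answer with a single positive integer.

Step 1: in state A at pos 0, read 0 -> (A,0)->write 1,move L,goto B. Now: state=B, head=-1, tape[-2..1]=0010 (head:  ^)
Step 2: in state B at pos -1, read 0 -> (B,0)->write 0,move R,goto C. Now: state=C, head=0, tape[-2..1]=0010 (head:   ^)
Step 3: in state C at pos 0, read 1 -> (C,1)->write 1,move R,goto A. Now: state=A, head=1, tape[-2..2]=00100 (head:    ^)
Head positions at steps 0..3: starting at 0, distinct positions visited = {-1, 0, 1} -> 3 position(s)

Answer: 3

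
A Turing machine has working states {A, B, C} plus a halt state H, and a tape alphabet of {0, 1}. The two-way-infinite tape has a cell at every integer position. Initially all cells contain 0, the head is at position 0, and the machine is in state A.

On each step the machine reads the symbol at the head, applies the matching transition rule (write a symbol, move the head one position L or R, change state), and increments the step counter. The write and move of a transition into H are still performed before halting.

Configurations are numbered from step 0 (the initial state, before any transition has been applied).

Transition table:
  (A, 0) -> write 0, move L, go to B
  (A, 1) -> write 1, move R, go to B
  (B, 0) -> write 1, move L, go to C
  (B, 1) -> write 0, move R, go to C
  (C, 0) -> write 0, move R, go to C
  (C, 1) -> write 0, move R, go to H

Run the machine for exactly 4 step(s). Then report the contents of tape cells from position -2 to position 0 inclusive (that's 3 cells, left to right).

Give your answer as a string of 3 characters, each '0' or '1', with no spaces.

Answer: 000

Derivation:
Step 1: in state A at pos 0, read 0 -> (A,0)->write 0,move L,goto B. Now: state=B, head=-1, tape[-2..1]=0000 (head:  ^)
Step 2: in state B at pos -1, read 0 -> (B,0)->write 1,move L,goto C. Now: state=C, head=-2, tape[-3..1]=00100 (head:  ^)
Step 3: in state C at pos -2, read 0 -> (C,0)->write 0,move R,goto C. Now: state=C, head=-1, tape[-3..1]=00100 (head:   ^)
Step 4: in state C at pos -1, read 1 -> (C,1)->write 0,move R,goto H. Now: state=H, head=0, tape[-3..1]=00000 (head:    ^)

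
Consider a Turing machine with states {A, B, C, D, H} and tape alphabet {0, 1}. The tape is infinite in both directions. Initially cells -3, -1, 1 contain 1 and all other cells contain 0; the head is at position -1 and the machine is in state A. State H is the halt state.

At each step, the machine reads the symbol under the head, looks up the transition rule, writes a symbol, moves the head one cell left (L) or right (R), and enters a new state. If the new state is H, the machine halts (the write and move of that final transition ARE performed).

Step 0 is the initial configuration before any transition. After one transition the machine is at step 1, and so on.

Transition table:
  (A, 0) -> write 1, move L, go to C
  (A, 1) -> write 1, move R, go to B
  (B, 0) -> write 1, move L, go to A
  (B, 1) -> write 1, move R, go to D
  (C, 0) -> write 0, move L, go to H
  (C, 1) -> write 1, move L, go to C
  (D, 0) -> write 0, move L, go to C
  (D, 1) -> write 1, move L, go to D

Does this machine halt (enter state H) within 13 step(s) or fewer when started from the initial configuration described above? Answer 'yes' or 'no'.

Step 1: in state A at pos -1, read 1 -> (A,1)->write 1,move R,goto B. Now: state=B, head=0, tape[-4..2]=0101010 (head:     ^)
Step 2: in state B at pos 0, read 0 -> (B,0)->write 1,move L,goto A. Now: state=A, head=-1, tape[-4..2]=0101110 (head:    ^)
Step 3: in state A at pos -1, read 1 -> (A,1)->write 1,move R,goto B. Now: state=B, head=0, tape[-4..2]=0101110 (head:     ^)
Step 4: in state B at pos 0, read 1 -> (B,1)->write 1,move R,goto D. Now: state=D, head=1, tape[-4..2]=0101110 (head:      ^)
Step 5: in state D at pos 1, read 1 -> (D,1)->write 1,move L,goto D. Now: state=D, head=0, tape[-4..2]=0101110 (head:     ^)
Step 6: in state D at pos 0, read 1 -> (D,1)->write 1,move L,goto D. Now: state=D, head=-1, tape[-4..2]=0101110 (head:    ^)
Step 7: in state D at pos -1, read 1 -> (D,1)->write 1,move L,goto D. Now: state=D, head=-2, tape[-4..2]=0101110 (head:   ^)
Step 8: in state D at pos -2, read 0 -> (D,0)->write 0,move L,goto C. Now: state=C, head=-3, tape[-4..2]=0101110 (head:  ^)
Step 9: in state C at pos -3, read 1 -> (C,1)->write 1,move L,goto C. Now: state=C, head=-4, tape[-5..2]=00101110 (head:  ^)
Step 10: in state C at pos -4, read 0 -> (C,0)->write 0,move L,goto H. Now: state=H, head=-5, tape[-6..2]=000101110 (head:  ^)
State H reached at step 10; 10 <= 13 -> yes

Answer: yes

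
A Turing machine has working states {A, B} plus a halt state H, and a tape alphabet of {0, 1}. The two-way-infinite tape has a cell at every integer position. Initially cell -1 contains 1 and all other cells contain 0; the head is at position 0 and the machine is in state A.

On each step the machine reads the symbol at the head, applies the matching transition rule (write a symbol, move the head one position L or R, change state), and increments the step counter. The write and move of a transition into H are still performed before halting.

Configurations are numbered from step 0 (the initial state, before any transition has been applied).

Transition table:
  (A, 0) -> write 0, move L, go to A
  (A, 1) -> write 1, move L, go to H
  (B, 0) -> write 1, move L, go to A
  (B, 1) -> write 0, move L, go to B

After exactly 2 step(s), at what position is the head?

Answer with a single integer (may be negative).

Step 1: in state A at pos 0, read 0 -> (A,0)->write 0,move L,goto A. Now: state=A, head=-1, tape[-2..1]=0100 (head:  ^)
Step 2: in state A at pos -1, read 1 -> (A,1)->write 1,move L,goto H. Now: state=H, head=-2, tape[-3..1]=00100 (head:  ^)

Answer: -2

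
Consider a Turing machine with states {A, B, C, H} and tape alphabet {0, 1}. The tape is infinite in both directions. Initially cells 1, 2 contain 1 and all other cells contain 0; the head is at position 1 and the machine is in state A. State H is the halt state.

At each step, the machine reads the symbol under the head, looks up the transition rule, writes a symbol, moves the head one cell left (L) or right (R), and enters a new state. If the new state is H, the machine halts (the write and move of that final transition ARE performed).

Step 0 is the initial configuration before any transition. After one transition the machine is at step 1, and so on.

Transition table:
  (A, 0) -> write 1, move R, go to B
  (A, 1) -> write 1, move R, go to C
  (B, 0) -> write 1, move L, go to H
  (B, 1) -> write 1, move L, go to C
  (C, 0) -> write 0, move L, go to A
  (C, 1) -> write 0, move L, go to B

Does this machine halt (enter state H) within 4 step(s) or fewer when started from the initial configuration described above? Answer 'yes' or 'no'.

Step 1: in state A at pos 1, read 1 -> (A,1)->write 1,move R,goto C. Now: state=C, head=2, tape[0..3]=0110 (head:   ^)
Step 2: in state C at pos 2, read 1 -> (C,1)->write 0,move L,goto B. Now: state=B, head=1, tape[0..3]=0100 (head:  ^)
Step 3: in state B at pos 1, read 1 -> (B,1)->write 1,move L,goto C. Now: state=C, head=0, tape[-1..3]=00100 (head:  ^)
Step 4: in state C at pos 0, read 0 -> (C,0)->write 0,move L,goto A. Now: state=A, head=-1, tape[-2..3]=000100 (head:  ^)
After 4 step(s): state = A (not H) -> not halted within 4 -> no

Answer: no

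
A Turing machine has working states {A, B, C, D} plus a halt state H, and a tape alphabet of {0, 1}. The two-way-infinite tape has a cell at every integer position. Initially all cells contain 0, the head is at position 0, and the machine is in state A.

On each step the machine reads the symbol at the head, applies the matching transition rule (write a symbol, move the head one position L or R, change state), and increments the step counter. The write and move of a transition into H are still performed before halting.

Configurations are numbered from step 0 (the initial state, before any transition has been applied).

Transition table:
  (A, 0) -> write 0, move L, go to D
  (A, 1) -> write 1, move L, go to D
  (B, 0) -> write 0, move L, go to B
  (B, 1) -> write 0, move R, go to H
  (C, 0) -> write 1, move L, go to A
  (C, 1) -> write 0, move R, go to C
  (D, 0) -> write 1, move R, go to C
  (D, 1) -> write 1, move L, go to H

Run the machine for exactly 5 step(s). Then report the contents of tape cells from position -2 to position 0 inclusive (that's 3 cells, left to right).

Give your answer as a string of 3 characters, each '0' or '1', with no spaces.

Answer: 111

Derivation:
Step 1: in state A at pos 0, read 0 -> (A,0)->write 0,move L,goto D. Now: state=D, head=-1, tape[-2..1]=0000 (head:  ^)
Step 2: in state D at pos -1, read 0 -> (D,0)->write 1,move R,goto C. Now: state=C, head=0, tape[-2..1]=0100 (head:   ^)
Step 3: in state C at pos 0, read 0 -> (C,0)->write 1,move L,goto A. Now: state=A, head=-1, tape[-2..1]=0110 (head:  ^)
Step 4: in state A at pos -1, read 1 -> (A,1)->write 1,move L,goto D. Now: state=D, head=-2, tape[-3..1]=00110 (head:  ^)
Step 5: in state D at pos -2, read 0 -> (D,0)->write 1,move R,goto C. Now: state=C, head=-1, tape[-3..1]=01110 (head:   ^)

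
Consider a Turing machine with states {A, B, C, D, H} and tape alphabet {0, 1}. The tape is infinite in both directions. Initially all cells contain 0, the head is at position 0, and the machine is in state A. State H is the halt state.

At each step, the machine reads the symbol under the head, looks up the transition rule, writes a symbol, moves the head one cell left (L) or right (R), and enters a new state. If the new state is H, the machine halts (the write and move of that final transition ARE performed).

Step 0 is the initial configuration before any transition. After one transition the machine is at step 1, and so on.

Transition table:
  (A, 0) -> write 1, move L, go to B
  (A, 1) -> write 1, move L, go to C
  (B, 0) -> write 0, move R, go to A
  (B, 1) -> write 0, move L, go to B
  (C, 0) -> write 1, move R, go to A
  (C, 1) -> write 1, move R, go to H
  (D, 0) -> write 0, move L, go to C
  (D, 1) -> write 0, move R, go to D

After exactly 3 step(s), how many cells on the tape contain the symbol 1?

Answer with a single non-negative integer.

Step 1: in state A at pos 0, read 0 -> (A,0)->write 1,move L,goto B. Now: state=B, head=-1, tape[-2..1]=0010 (head:  ^)
Step 2: in state B at pos -1, read 0 -> (B,0)->write 0,move R,goto A. Now: state=A, head=0, tape[-2..1]=0010 (head:   ^)
Step 3: in state A at pos 0, read 1 -> (A,1)->write 1,move L,goto C. Now: state=C, head=-1, tape[-2..1]=0010 (head:  ^)
Cells containing 1 after step 3: {0} -> 1 cell(s)

Answer: 1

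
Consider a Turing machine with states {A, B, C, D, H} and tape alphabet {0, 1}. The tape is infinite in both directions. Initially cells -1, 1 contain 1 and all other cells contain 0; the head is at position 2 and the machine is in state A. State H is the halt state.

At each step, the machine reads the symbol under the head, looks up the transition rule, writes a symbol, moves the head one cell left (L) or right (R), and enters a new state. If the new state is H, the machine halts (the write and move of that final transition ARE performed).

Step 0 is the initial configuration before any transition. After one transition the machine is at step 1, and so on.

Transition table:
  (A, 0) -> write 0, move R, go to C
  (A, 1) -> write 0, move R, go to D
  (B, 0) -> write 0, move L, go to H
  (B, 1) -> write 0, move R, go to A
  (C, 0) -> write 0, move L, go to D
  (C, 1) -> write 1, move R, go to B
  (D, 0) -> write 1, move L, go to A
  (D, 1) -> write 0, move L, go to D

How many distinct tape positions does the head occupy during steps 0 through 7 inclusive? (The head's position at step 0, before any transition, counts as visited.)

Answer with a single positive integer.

Answer: 4

Derivation:
Step 1: in state A at pos 2, read 0 -> (A,0)->write 0,move R,goto C. Now: state=C, head=3, tape[-2..4]=0101000 (head:      ^)
Step 2: in state C at pos 3, read 0 -> (C,0)->write 0,move L,goto D. Now: state=D, head=2, tape[-2..4]=0101000 (head:     ^)
Step 3: in state D at pos 2, read 0 -> (D,0)->write 1,move L,goto A. Now: state=A, head=1, tape[-2..4]=0101100 (head:    ^)
Step 4: in state A at pos 1, read 1 -> (A,1)->write 0,move R,goto D. Now: state=D, head=2, tape[-2..4]=0100100 (head:     ^)
Step 5: in state D at pos 2, read 1 -> (D,1)->write 0,move L,goto D. Now: state=D, head=1, tape[-2..4]=0100000 (head:    ^)
Step 6: in state D at pos 1, read 0 -> (D,0)->write 1,move L,goto A. Now: state=A, head=0, tape[-2..4]=0101000 (head:   ^)
Step 7: in state A at pos 0, read 0 -> (A,0)->write 0,move R,goto C. Now: state=C, head=1, tape[-2..4]=0101000 (head:    ^)
Head positions at steps 0..7: starting at 2, distinct positions visited = {0, 1, 2, 3} -> 4 position(s)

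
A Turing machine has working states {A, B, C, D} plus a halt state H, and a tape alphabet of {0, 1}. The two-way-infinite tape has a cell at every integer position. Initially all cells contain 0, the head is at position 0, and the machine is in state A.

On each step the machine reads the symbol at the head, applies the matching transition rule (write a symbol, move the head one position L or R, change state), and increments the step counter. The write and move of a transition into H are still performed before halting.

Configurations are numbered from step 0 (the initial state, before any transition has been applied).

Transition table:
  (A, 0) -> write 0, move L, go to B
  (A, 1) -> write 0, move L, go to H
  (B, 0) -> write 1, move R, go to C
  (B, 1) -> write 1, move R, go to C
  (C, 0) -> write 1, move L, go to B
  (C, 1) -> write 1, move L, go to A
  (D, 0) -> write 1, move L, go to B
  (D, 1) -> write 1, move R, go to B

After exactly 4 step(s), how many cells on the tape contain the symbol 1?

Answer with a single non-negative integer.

Step 1: in state A at pos 0, read 0 -> (A,0)->write 0,move L,goto B. Now: state=B, head=-1, tape[-2..1]=0000 (head:  ^)
Step 2: in state B at pos -1, read 0 -> (B,0)->write 1,move R,goto C. Now: state=C, head=0, tape[-2..1]=0100 (head:   ^)
Step 3: in state C at pos 0, read 0 -> (C,0)->write 1,move L,goto B. Now: state=B, head=-1, tape[-2..1]=0110 (head:  ^)
Step 4: in state B at pos -1, read 1 -> (B,1)->write 1,move R,goto C. Now: state=C, head=0, tape[-2..1]=0110 (head:   ^)
Cells containing 1 after step 4: {-1, 0} -> 2 cell(s)

Answer: 2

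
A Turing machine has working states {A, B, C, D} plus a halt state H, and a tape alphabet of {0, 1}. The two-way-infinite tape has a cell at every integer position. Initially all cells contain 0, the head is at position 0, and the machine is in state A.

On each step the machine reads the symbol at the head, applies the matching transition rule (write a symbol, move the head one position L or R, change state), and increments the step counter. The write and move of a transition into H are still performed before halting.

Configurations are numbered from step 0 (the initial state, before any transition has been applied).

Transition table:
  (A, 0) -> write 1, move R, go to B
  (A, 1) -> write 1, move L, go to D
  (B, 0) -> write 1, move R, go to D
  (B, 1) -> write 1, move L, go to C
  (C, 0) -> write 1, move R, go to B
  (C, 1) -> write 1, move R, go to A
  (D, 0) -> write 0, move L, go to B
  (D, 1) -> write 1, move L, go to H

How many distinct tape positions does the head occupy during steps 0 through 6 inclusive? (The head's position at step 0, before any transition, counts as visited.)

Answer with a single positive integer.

Step 1: in state A at pos 0, read 0 -> (A,0)->write 1,move R,goto B. Now: state=B, head=1, tape[-1..2]=0100 (head:   ^)
Step 2: in state B at pos 1, read 0 -> (B,0)->write 1,move R,goto D. Now: state=D, head=2, tape[-1..3]=01100 (head:    ^)
Step 3: in state D at pos 2, read 0 -> (D,0)->write 0,move L,goto B. Now: state=B, head=1, tape[-1..3]=01100 (head:   ^)
Step 4: in state B at pos 1, read 1 -> (B,1)->write 1,move L,goto C. Now: state=C, head=0, tape[-1..3]=01100 (head:  ^)
Step 5: in state C at pos 0, read 1 -> (C,1)->write 1,move R,goto A. Now: state=A, head=1, tape[-1..3]=01100 (head:   ^)
Step 6: in state A at pos 1, read 1 -> (A,1)->write 1,move L,goto D. Now: state=D, head=0, tape[-1..3]=01100 (head:  ^)
Head positions at steps 0..6: starting at 0, distinct positions visited = {0, 1, 2} -> 3 position(s)

Answer: 3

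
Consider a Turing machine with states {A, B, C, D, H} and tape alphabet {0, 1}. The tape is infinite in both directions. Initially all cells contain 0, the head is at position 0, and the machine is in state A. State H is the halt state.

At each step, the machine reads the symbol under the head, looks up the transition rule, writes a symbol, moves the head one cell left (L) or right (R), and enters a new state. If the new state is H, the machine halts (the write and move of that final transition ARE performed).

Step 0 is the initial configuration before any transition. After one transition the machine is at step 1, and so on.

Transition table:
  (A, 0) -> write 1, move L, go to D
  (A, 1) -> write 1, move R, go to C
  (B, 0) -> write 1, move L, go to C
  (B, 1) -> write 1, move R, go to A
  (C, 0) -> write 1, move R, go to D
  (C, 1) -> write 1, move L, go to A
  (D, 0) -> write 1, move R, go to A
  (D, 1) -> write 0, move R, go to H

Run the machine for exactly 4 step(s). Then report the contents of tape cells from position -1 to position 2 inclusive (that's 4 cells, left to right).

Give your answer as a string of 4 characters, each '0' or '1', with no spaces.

Answer: 1110

Derivation:
Step 1: in state A at pos 0, read 0 -> (A,0)->write 1,move L,goto D. Now: state=D, head=-1, tape[-2..1]=0010 (head:  ^)
Step 2: in state D at pos -1, read 0 -> (D,0)->write 1,move R,goto A. Now: state=A, head=0, tape[-2..1]=0110 (head:   ^)
Step 3: in state A at pos 0, read 1 -> (A,1)->write 1,move R,goto C. Now: state=C, head=1, tape[-2..2]=01100 (head:    ^)
Step 4: in state C at pos 1, read 0 -> (C,0)->write 1,move R,goto D. Now: state=D, head=2, tape[-2..3]=011100 (head:     ^)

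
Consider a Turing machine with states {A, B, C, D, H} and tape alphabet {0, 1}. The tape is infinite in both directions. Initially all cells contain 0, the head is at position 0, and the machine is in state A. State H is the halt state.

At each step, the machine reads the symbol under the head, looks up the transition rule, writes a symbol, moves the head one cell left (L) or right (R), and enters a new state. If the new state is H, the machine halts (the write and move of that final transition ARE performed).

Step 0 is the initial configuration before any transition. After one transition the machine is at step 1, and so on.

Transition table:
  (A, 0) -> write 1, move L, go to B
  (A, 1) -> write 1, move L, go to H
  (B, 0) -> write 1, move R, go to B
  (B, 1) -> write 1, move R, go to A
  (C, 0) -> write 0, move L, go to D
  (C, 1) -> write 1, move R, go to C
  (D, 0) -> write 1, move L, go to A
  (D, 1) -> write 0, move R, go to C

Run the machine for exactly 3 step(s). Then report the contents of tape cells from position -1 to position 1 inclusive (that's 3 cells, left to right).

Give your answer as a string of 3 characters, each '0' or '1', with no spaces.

Answer: 110

Derivation:
Step 1: in state A at pos 0, read 0 -> (A,0)->write 1,move L,goto B. Now: state=B, head=-1, tape[-2..1]=0010 (head:  ^)
Step 2: in state B at pos -1, read 0 -> (B,0)->write 1,move R,goto B. Now: state=B, head=0, tape[-2..1]=0110 (head:   ^)
Step 3: in state B at pos 0, read 1 -> (B,1)->write 1,move R,goto A. Now: state=A, head=1, tape[-2..2]=01100 (head:    ^)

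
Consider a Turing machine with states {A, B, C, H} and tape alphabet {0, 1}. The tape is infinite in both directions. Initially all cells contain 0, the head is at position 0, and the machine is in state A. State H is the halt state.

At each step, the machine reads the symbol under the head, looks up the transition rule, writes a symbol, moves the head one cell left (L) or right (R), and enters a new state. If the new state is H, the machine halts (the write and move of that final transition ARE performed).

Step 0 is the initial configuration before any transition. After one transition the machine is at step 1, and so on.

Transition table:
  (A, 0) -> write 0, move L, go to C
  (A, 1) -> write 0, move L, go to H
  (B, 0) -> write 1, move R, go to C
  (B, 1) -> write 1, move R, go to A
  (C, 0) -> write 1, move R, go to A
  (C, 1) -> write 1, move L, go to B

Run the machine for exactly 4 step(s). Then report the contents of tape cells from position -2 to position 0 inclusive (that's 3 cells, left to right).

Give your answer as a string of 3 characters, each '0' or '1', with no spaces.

Step 1: in state A at pos 0, read 0 -> (A,0)->write 0,move L,goto C. Now: state=C, head=-1, tape[-2..1]=0000 (head:  ^)
Step 2: in state C at pos -1, read 0 -> (C,0)->write 1,move R,goto A. Now: state=A, head=0, tape[-2..1]=0100 (head:   ^)
Step 3: in state A at pos 0, read 0 -> (A,0)->write 0,move L,goto C. Now: state=C, head=-1, tape[-2..1]=0100 (head:  ^)
Step 4: in state C at pos -1, read 1 -> (C,1)->write 1,move L,goto B. Now: state=B, head=-2, tape[-3..1]=00100 (head:  ^)

Answer: 010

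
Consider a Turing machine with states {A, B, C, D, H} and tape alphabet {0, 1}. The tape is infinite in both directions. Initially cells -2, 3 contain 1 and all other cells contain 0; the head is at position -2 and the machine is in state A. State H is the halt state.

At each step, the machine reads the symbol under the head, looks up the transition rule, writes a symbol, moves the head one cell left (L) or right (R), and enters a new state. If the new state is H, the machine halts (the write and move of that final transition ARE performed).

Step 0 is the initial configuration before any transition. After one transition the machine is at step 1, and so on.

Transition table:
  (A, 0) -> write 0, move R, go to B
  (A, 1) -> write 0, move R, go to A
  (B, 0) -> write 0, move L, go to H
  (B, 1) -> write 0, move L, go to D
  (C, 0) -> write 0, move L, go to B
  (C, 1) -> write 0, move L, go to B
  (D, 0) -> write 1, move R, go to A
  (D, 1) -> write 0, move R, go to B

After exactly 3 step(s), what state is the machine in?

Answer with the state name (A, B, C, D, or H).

Answer: H

Derivation:
Step 1: in state A at pos -2, read 1 -> (A,1)->write 0,move R,goto A. Now: state=A, head=-1, tape[-3..4]=00000010 (head:   ^)
Step 2: in state A at pos -1, read 0 -> (A,0)->write 0,move R,goto B. Now: state=B, head=0, tape[-3..4]=00000010 (head:    ^)
Step 3: in state B at pos 0, read 0 -> (B,0)->write 0,move L,goto H. Now: state=H, head=-1, tape[-3..4]=00000010 (head:   ^)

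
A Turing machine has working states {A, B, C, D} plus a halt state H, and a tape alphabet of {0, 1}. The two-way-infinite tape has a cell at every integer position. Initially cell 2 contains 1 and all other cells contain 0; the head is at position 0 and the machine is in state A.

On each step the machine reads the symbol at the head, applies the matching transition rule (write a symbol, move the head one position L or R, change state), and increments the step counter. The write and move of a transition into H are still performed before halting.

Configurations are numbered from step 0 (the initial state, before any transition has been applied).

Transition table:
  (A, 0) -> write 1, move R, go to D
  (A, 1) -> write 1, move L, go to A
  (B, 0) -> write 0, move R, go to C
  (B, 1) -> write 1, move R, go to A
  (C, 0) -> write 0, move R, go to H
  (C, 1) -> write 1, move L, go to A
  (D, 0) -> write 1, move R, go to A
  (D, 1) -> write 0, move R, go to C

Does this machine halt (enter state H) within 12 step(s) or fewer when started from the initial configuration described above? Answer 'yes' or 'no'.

Step 1: in state A at pos 0, read 0 -> (A,0)->write 1,move R,goto D. Now: state=D, head=1, tape[-1..3]=01010 (head:   ^)
Step 2: in state D at pos 1, read 0 -> (D,0)->write 1,move R,goto A. Now: state=A, head=2, tape[-1..3]=01110 (head:    ^)
Step 3: in state A at pos 2, read 1 -> (A,1)->write 1,move L,goto A. Now: state=A, head=1, tape[-1..3]=01110 (head:   ^)
Step 4: in state A at pos 1, read 1 -> (A,1)->write 1,move L,goto A. Now: state=A, head=0, tape[-1..3]=01110 (head:  ^)
Step 5: in state A at pos 0, read 1 -> (A,1)->write 1,move L,goto A. Now: state=A, head=-1, tape[-2..3]=001110 (head:  ^)
Step 6: in state A at pos -1, read 0 -> (A,0)->write 1,move R,goto D. Now: state=D, head=0, tape[-2..3]=011110 (head:   ^)
Step 7: in state D at pos 0, read 1 -> (D,1)->write 0,move R,goto C. Now: state=C, head=1, tape[-2..3]=010110 (head:    ^)
Step 8: in state C at pos 1, read 1 -> (C,1)->write 1,move L,goto A. Now: state=A, head=0, tape[-2..3]=010110 (head:   ^)
Step 9: in state A at pos 0, read 0 -> (A,0)->write 1,move R,goto D. Now: state=D, head=1, tape[-2..3]=011110 (head:    ^)
Step 10: in state D at pos 1, read 1 -> (D,1)->write 0,move R,goto C. Now: state=C, head=2, tape[-2..3]=011010 (head:     ^)
Step 11: in state C at pos 2, read 1 -> (C,1)->write 1,move L,goto A. Now: state=A, head=1, tape[-2..3]=011010 (head:    ^)
Step 12: in state A at pos 1, read 0 -> (A,0)->write 1,move R,goto D. Now: state=D, head=2, tape[-2..3]=011110 (head:     ^)
After 12 step(s): state = D (not H) -> not halted within 12 -> no

Answer: no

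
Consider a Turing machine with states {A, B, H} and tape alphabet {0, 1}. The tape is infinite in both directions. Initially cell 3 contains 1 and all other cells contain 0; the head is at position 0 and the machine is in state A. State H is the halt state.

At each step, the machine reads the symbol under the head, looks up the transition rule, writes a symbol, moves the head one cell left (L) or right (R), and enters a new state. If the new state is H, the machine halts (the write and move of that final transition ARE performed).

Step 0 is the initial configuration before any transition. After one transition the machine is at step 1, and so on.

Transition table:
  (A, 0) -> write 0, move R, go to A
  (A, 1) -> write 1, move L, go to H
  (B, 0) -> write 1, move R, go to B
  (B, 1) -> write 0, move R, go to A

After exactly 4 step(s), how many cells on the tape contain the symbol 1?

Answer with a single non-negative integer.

Answer: 1

Derivation:
Step 1: in state A at pos 0, read 0 -> (A,0)->write 0,move R,goto A. Now: state=A, head=1, tape[-1..4]=000010 (head:   ^)
Step 2: in state A at pos 1, read 0 -> (A,0)->write 0,move R,goto A. Now: state=A, head=2, tape[-1..4]=000010 (head:    ^)
Step 3: in state A at pos 2, read 0 -> (A,0)->write 0,move R,goto A. Now: state=A, head=3, tape[-1..4]=000010 (head:     ^)
Step 4: in state A at pos 3, read 1 -> (A,1)->write 1,move L,goto H. Now: state=H, head=2, tape[-1..4]=000010 (head:    ^)
Cells containing 1 after step 4: {3} -> 1 cell(s)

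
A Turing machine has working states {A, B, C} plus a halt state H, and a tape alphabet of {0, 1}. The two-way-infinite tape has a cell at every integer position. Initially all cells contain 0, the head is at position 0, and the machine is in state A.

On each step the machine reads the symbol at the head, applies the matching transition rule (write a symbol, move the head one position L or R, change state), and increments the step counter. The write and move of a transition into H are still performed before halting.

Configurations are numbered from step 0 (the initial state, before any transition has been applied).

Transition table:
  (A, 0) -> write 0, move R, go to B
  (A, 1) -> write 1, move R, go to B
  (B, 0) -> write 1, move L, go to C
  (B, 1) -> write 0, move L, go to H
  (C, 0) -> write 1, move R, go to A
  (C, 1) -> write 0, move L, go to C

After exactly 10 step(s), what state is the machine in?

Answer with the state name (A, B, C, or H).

Answer: C

Derivation:
Step 1: in state A at pos 0, read 0 -> (A,0)->write 0,move R,goto B. Now: state=B, head=1, tape[-1..2]=0000 (head:   ^)
Step 2: in state B at pos 1, read 0 -> (B,0)->write 1,move L,goto C. Now: state=C, head=0, tape[-1..2]=0010 (head:  ^)
Step 3: in state C at pos 0, read 0 -> (C,0)->write 1,move R,goto A. Now: state=A, head=1, tape[-1..2]=0110 (head:   ^)
Step 4: in state A at pos 1, read 1 -> (A,1)->write 1,move R,goto B. Now: state=B, head=2, tape[-1..3]=01100 (head:    ^)
Step 5: in state B at pos 2, read 0 -> (B,0)->write 1,move L,goto C. Now: state=C, head=1, tape[-1..3]=01110 (head:   ^)
Step 6: in state C at pos 1, read 1 -> (C,1)->write 0,move L,goto C. Now: state=C, head=0, tape[-1..3]=01010 (head:  ^)
Step 7: in state C at pos 0, read 1 -> (C,1)->write 0,move L,goto C. Now: state=C, head=-1, tape[-2..3]=000010 (head:  ^)
Step 8: in state C at pos -1, read 0 -> (C,0)->write 1,move R,goto A. Now: state=A, head=0, tape[-2..3]=010010 (head:   ^)
Step 9: in state A at pos 0, read 0 -> (A,0)->write 0,move R,goto B. Now: state=B, head=1, tape[-2..3]=010010 (head:    ^)
Step 10: in state B at pos 1, read 0 -> (B,0)->write 1,move L,goto C. Now: state=C, head=0, tape[-2..3]=010110 (head:   ^)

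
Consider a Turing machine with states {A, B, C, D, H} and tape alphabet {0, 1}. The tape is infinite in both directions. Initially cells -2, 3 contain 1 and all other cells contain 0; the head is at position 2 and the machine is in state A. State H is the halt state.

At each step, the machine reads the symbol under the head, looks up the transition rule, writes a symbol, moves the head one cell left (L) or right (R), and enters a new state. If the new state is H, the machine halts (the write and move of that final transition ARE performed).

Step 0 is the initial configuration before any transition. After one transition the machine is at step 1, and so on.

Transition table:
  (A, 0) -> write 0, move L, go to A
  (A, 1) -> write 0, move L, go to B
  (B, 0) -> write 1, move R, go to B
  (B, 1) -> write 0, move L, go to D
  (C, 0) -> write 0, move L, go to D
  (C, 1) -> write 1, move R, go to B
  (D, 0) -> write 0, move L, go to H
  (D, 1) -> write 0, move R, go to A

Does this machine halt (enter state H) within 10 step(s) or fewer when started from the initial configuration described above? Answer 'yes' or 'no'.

Answer: no

Derivation:
Step 1: in state A at pos 2, read 0 -> (A,0)->write 0,move L,goto A. Now: state=A, head=1, tape[-3..4]=01000010 (head:     ^)
Step 2: in state A at pos 1, read 0 -> (A,0)->write 0,move L,goto A. Now: state=A, head=0, tape[-3..4]=01000010 (head:    ^)
Step 3: in state A at pos 0, read 0 -> (A,0)->write 0,move L,goto A. Now: state=A, head=-1, tape[-3..4]=01000010 (head:   ^)
Step 4: in state A at pos -1, read 0 -> (A,0)->write 0,move L,goto A. Now: state=A, head=-2, tape[-3..4]=01000010 (head:  ^)
Step 5: in state A at pos -2, read 1 -> (A,1)->write 0,move L,goto B. Now: state=B, head=-3, tape[-4..4]=000000010 (head:  ^)
Step 6: in state B at pos -3, read 0 -> (B,0)->write 1,move R,goto B. Now: state=B, head=-2, tape[-4..4]=010000010 (head:   ^)
Step 7: in state B at pos -2, read 0 -> (B,0)->write 1,move R,goto B. Now: state=B, head=-1, tape[-4..4]=011000010 (head:    ^)
Step 8: in state B at pos -1, read 0 -> (B,0)->write 1,move R,goto B. Now: state=B, head=0, tape[-4..4]=011100010 (head:     ^)
Step 9: in state B at pos 0, read 0 -> (B,0)->write 1,move R,goto B. Now: state=B, head=1, tape[-4..4]=011110010 (head:      ^)
Step 10: in state B at pos 1, read 0 -> (B,0)->write 1,move R,goto B. Now: state=B, head=2, tape[-4..4]=011111010 (head:       ^)
After 10 step(s): state = B (not H) -> not halted within 10 -> no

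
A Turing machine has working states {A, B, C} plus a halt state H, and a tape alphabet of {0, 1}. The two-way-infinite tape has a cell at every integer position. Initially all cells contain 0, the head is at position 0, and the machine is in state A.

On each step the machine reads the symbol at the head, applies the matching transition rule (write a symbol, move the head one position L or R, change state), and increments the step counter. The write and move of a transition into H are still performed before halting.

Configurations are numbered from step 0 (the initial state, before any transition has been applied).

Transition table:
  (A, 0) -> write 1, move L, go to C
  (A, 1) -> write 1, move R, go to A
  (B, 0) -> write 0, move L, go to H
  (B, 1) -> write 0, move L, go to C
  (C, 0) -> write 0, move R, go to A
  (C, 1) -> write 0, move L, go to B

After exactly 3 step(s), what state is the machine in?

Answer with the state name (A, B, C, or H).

Answer: A

Derivation:
Step 1: in state A at pos 0, read 0 -> (A,0)->write 1,move L,goto C. Now: state=C, head=-1, tape[-2..1]=0010 (head:  ^)
Step 2: in state C at pos -1, read 0 -> (C,0)->write 0,move R,goto A. Now: state=A, head=0, tape[-2..1]=0010 (head:   ^)
Step 3: in state A at pos 0, read 1 -> (A,1)->write 1,move R,goto A. Now: state=A, head=1, tape[-2..2]=00100 (head:    ^)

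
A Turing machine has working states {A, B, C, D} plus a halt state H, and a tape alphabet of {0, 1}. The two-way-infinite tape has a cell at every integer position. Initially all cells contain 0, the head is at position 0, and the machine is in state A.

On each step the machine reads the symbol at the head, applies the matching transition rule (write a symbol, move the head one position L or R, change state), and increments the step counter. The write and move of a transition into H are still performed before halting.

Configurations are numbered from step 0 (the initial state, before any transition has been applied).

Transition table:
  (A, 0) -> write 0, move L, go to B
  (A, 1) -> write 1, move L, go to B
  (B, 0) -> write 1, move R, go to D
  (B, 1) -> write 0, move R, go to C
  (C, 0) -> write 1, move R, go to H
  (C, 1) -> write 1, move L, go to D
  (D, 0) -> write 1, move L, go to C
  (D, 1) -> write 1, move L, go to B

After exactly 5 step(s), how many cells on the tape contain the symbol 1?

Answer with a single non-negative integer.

Step 1: in state A at pos 0, read 0 -> (A,0)->write 0,move L,goto B. Now: state=B, head=-1, tape[-2..1]=0000 (head:  ^)
Step 2: in state B at pos -1, read 0 -> (B,0)->write 1,move R,goto D. Now: state=D, head=0, tape[-2..1]=0100 (head:   ^)
Step 3: in state D at pos 0, read 0 -> (D,0)->write 1,move L,goto C. Now: state=C, head=-1, tape[-2..1]=0110 (head:  ^)
Step 4: in state C at pos -1, read 1 -> (C,1)->write 1,move L,goto D. Now: state=D, head=-2, tape[-3..1]=00110 (head:  ^)
Step 5: in state D at pos -2, read 0 -> (D,0)->write 1,move L,goto C. Now: state=C, head=-3, tape[-4..1]=001110 (head:  ^)
Cells containing 1 after step 5: {-2, -1, 0} -> 3 cell(s)

Answer: 3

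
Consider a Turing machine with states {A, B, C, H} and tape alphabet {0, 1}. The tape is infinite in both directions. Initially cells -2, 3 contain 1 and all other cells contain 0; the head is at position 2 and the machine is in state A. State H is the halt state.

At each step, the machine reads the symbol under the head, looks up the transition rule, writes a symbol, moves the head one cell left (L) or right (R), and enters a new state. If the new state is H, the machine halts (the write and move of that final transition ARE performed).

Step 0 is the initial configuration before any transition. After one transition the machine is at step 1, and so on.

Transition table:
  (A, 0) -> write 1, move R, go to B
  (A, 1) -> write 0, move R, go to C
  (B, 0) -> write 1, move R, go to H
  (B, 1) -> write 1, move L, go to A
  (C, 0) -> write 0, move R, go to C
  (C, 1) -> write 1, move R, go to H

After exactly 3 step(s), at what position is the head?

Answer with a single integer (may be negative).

Answer: 3

Derivation:
Step 1: in state A at pos 2, read 0 -> (A,0)->write 1,move R,goto B. Now: state=B, head=3, tape[-3..4]=01000110 (head:       ^)
Step 2: in state B at pos 3, read 1 -> (B,1)->write 1,move L,goto A. Now: state=A, head=2, tape[-3..4]=01000110 (head:      ^)
Step 3: in state A at pos 2, read 1 -> (A,1)->write 0,move R,goto C. Now: state=C, head=3, tape[-3..4]=01000010 (head:       ^)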